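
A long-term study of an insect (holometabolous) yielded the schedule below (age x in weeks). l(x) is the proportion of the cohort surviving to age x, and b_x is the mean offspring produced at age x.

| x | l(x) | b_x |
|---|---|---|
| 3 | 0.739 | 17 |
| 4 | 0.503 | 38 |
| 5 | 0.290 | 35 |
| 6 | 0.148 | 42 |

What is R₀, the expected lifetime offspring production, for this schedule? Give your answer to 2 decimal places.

48.04

R₀ = Σ l(x) b_x:
  age 3: 0.739 × 17 = 12.5630
  age 4: 0.503 × 38 = 19.1140
  age 5: 0.290 × 35 = 10.1500
  age 6: 0.148 × 42 = 6.2160
R₀ = 12.5630 + 19.1140 + 10.1500 + 6.2160 = 48.0430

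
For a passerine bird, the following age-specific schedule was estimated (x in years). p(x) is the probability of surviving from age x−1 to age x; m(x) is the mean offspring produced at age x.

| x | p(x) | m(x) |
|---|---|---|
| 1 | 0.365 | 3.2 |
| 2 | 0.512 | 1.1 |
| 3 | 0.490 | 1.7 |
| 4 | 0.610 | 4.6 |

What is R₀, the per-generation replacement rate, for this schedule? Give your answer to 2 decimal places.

Survivorship from birth: l_x = p_1·p_2·…·p_x.
  l_1 = 0.36500
  l_2 = 0.18688
  l_3 = 0.09157
  l_4 = 0.05586
R₀ = Σ l_x m(x):
  age 1: 0.36500 × 3.2 = 1.1680
  age 2: 0.18688 × 1.1 = 0.2056
  age 3: 0.09157 × 1.7 = 0.1557
  age 4: 0.05586 × 4.6 = 0.2570
R₀ = 1.1680 + 0.2056 + 0.1557 + 0.2570 = 1.7862

1.79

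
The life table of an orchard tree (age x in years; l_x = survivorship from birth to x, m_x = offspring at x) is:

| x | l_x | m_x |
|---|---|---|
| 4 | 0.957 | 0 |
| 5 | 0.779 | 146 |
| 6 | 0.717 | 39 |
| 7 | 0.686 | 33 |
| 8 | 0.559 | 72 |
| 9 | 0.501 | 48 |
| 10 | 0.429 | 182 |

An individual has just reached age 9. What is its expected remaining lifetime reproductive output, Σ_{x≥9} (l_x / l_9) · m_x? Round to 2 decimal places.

203.84

l_9 = 0.501. Conditional survival from age 9 to x is l_x / l_9.
  x=9: (0.501/0.501) × 48 = 48.0000
  x=10: (0.429/0.501) × 182 = 155.8443
Sum = 48.0000 + 155.8443 = 203.8443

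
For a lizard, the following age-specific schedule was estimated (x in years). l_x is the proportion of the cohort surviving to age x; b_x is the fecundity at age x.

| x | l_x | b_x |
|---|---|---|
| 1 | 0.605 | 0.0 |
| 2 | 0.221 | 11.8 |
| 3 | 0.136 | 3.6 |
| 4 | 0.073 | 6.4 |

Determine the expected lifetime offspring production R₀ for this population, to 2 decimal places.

R₀ = Σ l_x b_x:
  age 1: 0.605 × 0.0 = 0.0000
  age 2: 0.221 × 11.8 = 2.6078
  age 3: 0.136 × 3.6 = 0.4896
  age 4: 0.073 × 6.4 = 0.4672
R₀ = 0.0000 + 2.6078 + 0.4896 + 0.4672 = 3.5646

3.56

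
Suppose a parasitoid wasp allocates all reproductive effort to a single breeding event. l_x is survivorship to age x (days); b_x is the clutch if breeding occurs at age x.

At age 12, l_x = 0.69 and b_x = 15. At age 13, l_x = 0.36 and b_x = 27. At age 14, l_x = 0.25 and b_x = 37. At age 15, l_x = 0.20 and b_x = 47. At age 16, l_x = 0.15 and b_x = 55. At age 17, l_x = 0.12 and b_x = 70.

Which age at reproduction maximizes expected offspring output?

Expected offspring if breeding at age x = l_x × b_x:
  age 12: 0.69 × 15 = 10.350
  age 13: 0.36 × 27 = 9.720
  age 14: 0.25 × 37 = 9.250
  age 15: 0.20 × 47 = 9.400
  age 16: 0.15 × 55 = 8.250
  age 17: 0.12 × 70 = 8.400
Maximum at age 12 (10.350).

12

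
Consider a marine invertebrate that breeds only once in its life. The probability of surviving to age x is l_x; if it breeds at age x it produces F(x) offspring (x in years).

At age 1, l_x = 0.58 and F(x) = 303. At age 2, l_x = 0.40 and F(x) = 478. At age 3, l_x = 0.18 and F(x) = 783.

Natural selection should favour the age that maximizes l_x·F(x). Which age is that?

2

Expected offspring if breeding at age x = l_x × F(x):
  age 1: 0.58 × 303 = 175.740
  age 2: 0.40 × 478 = 191.200
  age 3: 0.18 × 783 = 140.940
Maximum at age 2 (191.200).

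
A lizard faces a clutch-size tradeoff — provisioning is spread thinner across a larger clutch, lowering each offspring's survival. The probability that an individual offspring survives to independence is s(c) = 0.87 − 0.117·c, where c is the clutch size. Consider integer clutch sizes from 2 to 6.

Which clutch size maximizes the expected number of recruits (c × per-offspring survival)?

Expected recruits = c × s(c):
  c=2: 2 × 0.636 = 1.272
  c=3: 3 × 0.519 = 1.557
  c=4: 4 × 0.402 = 1.608
  c=5: 5 × 0.285 = 1.425
  c=6: 6 × 0.168 = 1.008
Maximum at c = 4 (1.608 recruits).

4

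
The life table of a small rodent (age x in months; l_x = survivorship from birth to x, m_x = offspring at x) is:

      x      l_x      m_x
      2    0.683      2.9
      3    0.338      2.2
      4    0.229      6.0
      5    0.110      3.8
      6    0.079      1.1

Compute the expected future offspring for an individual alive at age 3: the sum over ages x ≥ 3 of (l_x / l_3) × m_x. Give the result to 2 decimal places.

7.76

l_3 = 0.338. Conditional survival from age 3 to x is l_x / l_3.
  x=3: (0.338/0.338) × 2.2 = 2.2000
  x=4: (0.229/0.338) × 6.0 = 4.0651
  x=5: (0.110/0.338) × 3.8 = 1.2367
  x=6: (0.079/0.338) × 1.1 = 0.2571
Sum = 2.2000 + 4.0651 + 1.2367 + 0.2571 = 7.7589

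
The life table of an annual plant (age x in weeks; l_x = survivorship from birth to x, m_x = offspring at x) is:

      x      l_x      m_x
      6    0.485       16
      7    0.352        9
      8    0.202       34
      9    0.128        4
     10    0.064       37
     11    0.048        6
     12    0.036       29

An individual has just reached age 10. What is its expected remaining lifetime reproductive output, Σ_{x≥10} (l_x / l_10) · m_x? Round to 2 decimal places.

l_10 = 0.064. Conditional survival from age 10 to x is l_x / l_10.
  x=10: (0.064/0.064) × 37 = 37.0000
  x=11: (0.048/0.064) × 6 = 4.5000
  x=12: (0.036/0.064) × 29 = 16.3125
Sum = 37.0000 + 4.5000 + 16.3125 = 57.8125

57.81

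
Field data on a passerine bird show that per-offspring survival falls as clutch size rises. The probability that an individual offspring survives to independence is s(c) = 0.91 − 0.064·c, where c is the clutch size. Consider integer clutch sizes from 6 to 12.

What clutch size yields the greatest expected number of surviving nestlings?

Expected surviving nestlings = c × s(c):
  c=6: 6 × 0.526 = 3.156
  c=7: 7 × 0.462 = 3.234
  c=8: 8 × 0.398 = 3.184
  c=9: 9 × 0.334 = 3.006
  c=10: 10 × 0.270 = 2.700
  c=11: 11 × 0.206 = 2.266
  c=12: 12 × 0.142 = 1.704
Maximum at c = 7 (3.234 surviving nestlings).

7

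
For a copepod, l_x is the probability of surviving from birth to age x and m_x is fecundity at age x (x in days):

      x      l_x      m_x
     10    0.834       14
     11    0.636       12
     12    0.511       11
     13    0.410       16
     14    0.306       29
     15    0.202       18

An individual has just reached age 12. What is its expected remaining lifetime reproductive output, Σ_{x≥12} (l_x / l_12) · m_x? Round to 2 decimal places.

l_12 = 0.511. Conditional survival from age 12 to x is l_x / l_12.
  x=12: (0.511/0.511) × 11 = 11.0000
  x=13: (0.410/0.511) × 16 = 12.8376
  x=14: (0.306/0.511) × 29 = 17.3659
  x=15: (0.202/0.511) × 18 = 7.1155
Sum = 11.0000 + 12.8376 + 17.3659 + 7.1155 = 48.3190

48.32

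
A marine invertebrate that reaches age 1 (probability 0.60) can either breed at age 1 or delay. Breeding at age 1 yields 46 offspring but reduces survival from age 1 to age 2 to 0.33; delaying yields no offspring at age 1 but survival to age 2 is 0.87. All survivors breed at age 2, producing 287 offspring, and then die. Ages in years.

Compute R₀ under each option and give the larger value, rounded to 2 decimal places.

149.81

breed at age 1: R₀ = 0.60 × (46 + 0.33 × 287) = 0.60 × 140.7100 = 84.4260
delay to age 2: R₀ = 0.60 × (0.87 × 287) = 0.60 × 249.6900 = 149.8140
Higher: delay to age 2 (149.8140).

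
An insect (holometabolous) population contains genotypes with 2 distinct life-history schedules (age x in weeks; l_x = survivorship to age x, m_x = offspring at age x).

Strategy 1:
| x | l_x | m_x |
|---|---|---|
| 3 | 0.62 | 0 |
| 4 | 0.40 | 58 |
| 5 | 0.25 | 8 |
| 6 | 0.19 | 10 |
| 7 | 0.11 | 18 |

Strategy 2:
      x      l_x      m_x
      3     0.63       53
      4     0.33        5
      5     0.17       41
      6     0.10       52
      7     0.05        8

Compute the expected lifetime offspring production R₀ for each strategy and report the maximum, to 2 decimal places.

Strategy 1: R₀ = 0.62×0 + 0.40×58 + 0.25×8 + 0.19×10 + 0.11×18 = 29.0800
Strategy 2: R₀ = 0.63×53 + 0.33×5 + 0.17×41 + 0.10×52 + 0.05×8 = 47.6100
Highest R₀: strategy 2 with 47.6100.

47.61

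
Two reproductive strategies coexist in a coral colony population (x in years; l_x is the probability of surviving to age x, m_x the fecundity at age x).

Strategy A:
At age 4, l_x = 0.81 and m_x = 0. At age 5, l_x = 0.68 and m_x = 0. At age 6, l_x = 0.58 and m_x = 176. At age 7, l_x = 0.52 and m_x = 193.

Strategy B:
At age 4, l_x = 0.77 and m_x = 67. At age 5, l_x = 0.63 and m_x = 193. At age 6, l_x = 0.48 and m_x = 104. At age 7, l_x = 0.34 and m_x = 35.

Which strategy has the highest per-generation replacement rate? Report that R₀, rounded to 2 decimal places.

Strategy A: R₀ = 0.81×0 + 0.68×0 + 0.58×176 + 0.52×193 = 202.4400
Strategy B: R₀ = 0.77×67 + 0.63×193 + 0.48×104 + 0.34×35 = 235.0000
Highest R₀: strategy B with 235.0000.

235.00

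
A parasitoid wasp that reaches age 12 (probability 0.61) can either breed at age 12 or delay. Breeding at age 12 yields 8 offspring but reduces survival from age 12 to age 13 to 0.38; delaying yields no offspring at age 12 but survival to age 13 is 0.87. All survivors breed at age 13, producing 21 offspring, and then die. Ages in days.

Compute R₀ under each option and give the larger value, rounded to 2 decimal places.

11.14

breed at age 12: R₀ = 0.61 × (8 + 0.38 × 21) = 0.61 × 15.9800 = 9.7478
delay to age 13: R₀ = 0.61 × (0.87 × 21) = 0.61 × 18.2700 = 11.1447
Higher: delay to age 13 (11.1447).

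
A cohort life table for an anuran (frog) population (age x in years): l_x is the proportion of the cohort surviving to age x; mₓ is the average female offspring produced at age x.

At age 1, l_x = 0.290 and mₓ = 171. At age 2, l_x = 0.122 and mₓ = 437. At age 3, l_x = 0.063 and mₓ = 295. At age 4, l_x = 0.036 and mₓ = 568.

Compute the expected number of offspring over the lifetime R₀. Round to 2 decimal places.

R₀ = Σ l_x mₓ:
  age 1: 0.290 × 171 = 49.5900
  age 2: 0.122 × 437 = 53.3140
  age 3: 0.063 × 295 = 18.5850
  age 4: 0.036 × 568 = 20.4480
R₀ = 49.5900 + 53.3140 + 18.5850 + 20.4480 = 141.9370

141.94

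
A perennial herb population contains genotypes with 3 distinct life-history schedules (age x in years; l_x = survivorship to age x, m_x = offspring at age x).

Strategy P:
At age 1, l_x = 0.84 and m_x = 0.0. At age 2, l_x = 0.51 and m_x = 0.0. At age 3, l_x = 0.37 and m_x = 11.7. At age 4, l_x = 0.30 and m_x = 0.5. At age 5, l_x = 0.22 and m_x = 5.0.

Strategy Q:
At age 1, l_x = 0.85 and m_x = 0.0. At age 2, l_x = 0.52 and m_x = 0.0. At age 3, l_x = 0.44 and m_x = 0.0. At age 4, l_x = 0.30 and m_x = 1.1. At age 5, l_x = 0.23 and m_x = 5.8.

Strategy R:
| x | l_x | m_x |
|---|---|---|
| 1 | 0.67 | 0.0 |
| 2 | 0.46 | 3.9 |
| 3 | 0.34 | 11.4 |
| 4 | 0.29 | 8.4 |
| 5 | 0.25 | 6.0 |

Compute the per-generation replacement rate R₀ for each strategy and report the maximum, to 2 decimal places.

Strategy P: R₀ = 0.84×0.0 + 0.51×0.0 + 0.37×11.7 + 0.30×0.5 + 0.22×5.0 = 5.5790
Strategy Q: R₀ = 0.85×0.0 + 0.52×0.0 + 0.44×0.0 + 0.30×1.1 + 0.23×5.8 = 1.6640
Strategy R: R₀ = 0.67×0.0 + 0.46×3.9 + 0.34×11.4 + 0.29×8.4 + 0.25×6.0 = 9.6060
Highest R₀: strategy R with 9.6060.

9.61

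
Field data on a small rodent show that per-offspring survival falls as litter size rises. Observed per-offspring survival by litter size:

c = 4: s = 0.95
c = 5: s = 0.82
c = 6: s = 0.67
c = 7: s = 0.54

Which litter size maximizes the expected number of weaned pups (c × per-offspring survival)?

Expected weaned pups = c × s(c):
  c=4: 4 × 0.95 = 3.800
  c=5: 5 × 0.82 = 4.100
  c=6: 6 × 0.67 = 4.020
  c=7: 7 × 0.54 = 3.780
Maximum at c = 5 (4.100 weaned pups).

5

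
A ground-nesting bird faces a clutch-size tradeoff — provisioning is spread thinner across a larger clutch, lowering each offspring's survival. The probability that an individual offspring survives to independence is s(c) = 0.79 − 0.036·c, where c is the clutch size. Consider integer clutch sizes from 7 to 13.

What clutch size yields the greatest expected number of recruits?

11

Expected recruits = c × s(c):
  c=7: 7 × 0.538 = 3.766
  c=8: 8 × 0.502 = 4.016
  c=9: 9 × 0.466 = 4.194
  c=10: 10 × 0.430 = 4.300
  c=11: 11 × 0.394 = 4.334
  c=12: 12 × 0.358 = 4.296
  c=13: 13 × 0.322 = 4.186
Maximum at c = 11 (4.334 recruits).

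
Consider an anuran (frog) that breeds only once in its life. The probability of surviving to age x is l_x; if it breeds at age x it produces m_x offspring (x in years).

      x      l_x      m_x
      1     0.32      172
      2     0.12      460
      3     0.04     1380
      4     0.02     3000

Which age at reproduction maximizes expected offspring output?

Expected offspring if breeding at age x = l_x × m_x:
  age 1: 0.32 × 172 = 55.040
  age 2: 0.12 × 460 = 55.200
  age 3: 0.04 × 1380 = 55.200
  age 4: 0.02 × 3000 = 60.000
Maximum at age 4 (60.000).

4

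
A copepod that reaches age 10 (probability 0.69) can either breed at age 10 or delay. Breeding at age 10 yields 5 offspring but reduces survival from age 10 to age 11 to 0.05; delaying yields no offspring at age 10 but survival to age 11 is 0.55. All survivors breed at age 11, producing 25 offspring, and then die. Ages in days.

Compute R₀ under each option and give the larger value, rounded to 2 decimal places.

9.49

breed at age 10: R₀ = 0.69 × (5 + 0.05 × 25) = 0.69 × 6.2500 = 4.3125
delay to age 11: R₀ = 0.69 × (0.55 × 25) = 0.69 × 13.7500 = 9.4875
Higher: delay to age 11 (9.4875).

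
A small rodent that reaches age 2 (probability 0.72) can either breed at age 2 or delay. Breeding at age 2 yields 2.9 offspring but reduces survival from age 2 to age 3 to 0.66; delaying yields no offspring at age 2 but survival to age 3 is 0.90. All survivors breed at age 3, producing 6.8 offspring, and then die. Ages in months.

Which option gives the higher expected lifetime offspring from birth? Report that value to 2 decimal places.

breed at age 2: R₀ = 0.72 × (2.9 + 0.66 × 6.8) = 0.72 × 7.3880 = 5.3194
delay to age 3: R₀ = 0.72 × (0.90 × 6.8) = 0.72 × 6.1200 = 4.4064
Higher: breed at age 2 (5.3194).

5.32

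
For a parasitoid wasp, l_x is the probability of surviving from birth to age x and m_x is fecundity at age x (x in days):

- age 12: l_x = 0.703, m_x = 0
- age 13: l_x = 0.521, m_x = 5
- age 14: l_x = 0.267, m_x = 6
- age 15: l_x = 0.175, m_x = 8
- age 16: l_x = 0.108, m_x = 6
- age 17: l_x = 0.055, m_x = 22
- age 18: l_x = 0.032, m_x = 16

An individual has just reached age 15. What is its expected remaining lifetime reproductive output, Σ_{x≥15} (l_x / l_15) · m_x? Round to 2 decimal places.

l_15 = 0.175. Conditional survival from age 15 to x is l_x / l_15.
  x=15: (0.175/0.175) × 8 = 8.0000
  x=16: (0.108/0.175) × 6 = 3.7029
  x=17: (0.055/0.175) × 22 = 6.9143
  x=18: (0.032/0.175) × 16 = 2.9257
Sum = 8.0000 + 3.7029 + 6.9143 + 2.9257 = 21.5429

21.54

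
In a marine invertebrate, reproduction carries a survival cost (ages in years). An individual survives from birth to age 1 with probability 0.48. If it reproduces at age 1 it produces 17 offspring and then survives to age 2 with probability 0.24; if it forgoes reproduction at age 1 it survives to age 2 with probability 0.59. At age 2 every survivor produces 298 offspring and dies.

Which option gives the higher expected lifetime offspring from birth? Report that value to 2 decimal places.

84.39

breed at age 1: R₀ = 0.48 × (17 + 0.24 × 298) = 0.48 × 88.5200 = 42.4896
delay to age 2: R₀ = 0.48 × (0.59 × 298) = 0.48 × 175.8200 = 84.3936
Higher: delay to age 2 (84.3936).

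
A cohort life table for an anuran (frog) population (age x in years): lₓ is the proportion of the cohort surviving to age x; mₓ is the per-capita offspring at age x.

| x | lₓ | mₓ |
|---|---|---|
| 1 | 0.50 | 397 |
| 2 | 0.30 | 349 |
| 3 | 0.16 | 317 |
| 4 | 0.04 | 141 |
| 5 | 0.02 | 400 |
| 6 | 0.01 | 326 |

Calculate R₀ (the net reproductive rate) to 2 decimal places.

R₀ = Σ lₓ mₓ:
  age 1: 0.50 × 397 = 198.5000
  age 2: 0.30 × 349 = 104.7000
  age 3: 0.16 × 317 = 50.7200
  age 4: 0.04 × 141 = 5.6400
  age 5: 0.02 × 400 = 8.0000
  age 6: 0.01 × 326 = 3.2600
R₀ = 198.5000 + 104.7000 + 50.7200 + 5.6400 + 8.0000 + 3.2600 = 370.8200

370.82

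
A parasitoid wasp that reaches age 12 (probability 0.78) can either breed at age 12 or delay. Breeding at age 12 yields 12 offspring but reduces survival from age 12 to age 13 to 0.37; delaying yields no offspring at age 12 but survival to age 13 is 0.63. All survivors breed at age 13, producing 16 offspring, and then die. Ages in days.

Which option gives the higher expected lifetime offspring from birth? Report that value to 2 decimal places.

13.98

breed at age 12: R₀ = 0.78 × (12 + 0.37 × 16) = 0.78 × 17.9200 = 13.9776
delay to age 13: R₀ = 0.78 × (0.63 × 16) = 0.78 × 10.0800 = 7.8624
Higher: breed at age 12 (13.9776).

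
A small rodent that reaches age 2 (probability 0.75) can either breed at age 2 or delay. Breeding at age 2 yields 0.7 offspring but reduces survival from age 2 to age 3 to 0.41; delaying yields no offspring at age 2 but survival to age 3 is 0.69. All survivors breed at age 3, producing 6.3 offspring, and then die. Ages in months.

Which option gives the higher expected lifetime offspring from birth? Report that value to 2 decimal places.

3.26

breed at age 2: R₀ = 0.75 × (0.7 + 0.41 × 6.3) = 0.75 × 3.2830 = 2.4622
delay to age 3: R₀ = 0.75 × (0.69 × 6.3) = 0.75 × 4.3470 = 3.2602
Higher: delay to age 3 (3.2602).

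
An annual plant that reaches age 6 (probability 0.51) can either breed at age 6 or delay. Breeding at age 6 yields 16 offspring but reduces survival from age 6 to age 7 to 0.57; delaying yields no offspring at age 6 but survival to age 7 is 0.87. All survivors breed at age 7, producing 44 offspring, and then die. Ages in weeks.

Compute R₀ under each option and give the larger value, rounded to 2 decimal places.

20.95

breed at age 6: R₀ = 0.51 × (16 + 0.57 × 44) = 0.51 × 41.0800 = 20.9508
delay to age 7: R₀ = 0.51 × (0.87 × 44) = 0.51 × 38.2800 = 19.5228
Higher: breed at age 6 (20.9508).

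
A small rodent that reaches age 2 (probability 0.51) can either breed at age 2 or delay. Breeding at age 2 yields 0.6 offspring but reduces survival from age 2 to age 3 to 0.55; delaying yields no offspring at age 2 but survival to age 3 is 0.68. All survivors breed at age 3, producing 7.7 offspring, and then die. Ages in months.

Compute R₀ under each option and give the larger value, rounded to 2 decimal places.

2.67

breed at age 2: R₀ = 0.51 × (0.6 + 0.55 × 7.7) = 0.51 × 4.8350 = 2.4659
delay to age 3: R₀ = 0.51 × (0.68 × 7.7) = 0.51 × 5.2360 = 2.6704
Higher: delay to age 3 (2.6704).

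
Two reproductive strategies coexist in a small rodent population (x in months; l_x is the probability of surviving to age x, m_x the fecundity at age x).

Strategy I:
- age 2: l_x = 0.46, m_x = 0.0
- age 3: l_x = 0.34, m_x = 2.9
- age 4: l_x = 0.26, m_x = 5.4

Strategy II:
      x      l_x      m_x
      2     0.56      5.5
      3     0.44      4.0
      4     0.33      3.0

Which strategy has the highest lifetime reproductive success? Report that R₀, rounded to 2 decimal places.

Strategy I: R₀ = 0.46×0.0 + 0.34×2.9 + 0.26×5.4 = 2.3900
Strategy II: R₀ = 0.56×5.5 + 0.44×4.0 + 0.33×3.0 = 5.8300
Highest R₀: strategy II with 5.8300.

5.83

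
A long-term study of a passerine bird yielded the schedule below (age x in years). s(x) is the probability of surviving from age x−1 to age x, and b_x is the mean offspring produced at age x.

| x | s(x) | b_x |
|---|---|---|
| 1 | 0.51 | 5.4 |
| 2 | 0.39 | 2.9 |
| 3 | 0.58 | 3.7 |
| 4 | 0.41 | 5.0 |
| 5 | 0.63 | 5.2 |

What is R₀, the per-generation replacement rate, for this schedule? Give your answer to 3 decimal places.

Survivorship from birth: l_x = s_1·s_2·…·s_x.
  l_1 = 0.51000
  l_2 = 0.19890
  l_3 = 0.11536
  l_4 = 0.04730
  l_5 = 0.02980
R₀ = Σ l_x b_x:
  age 1: 0.51000 × 5.4 = 2.7540
  age 2: 0.19890 × 2.9 = 0.5768
  age 3: 0.11536 × 3.7 = 0.4268
  age 4: 0.04730 × 5.0 = 0.2365
  age 5: 0.02980 × 5.2 = 0.1550
R₀ = 2.7540 + 0.5768 + 0.4268 + 0.2365 + 0.1550 = 4.1491

4.149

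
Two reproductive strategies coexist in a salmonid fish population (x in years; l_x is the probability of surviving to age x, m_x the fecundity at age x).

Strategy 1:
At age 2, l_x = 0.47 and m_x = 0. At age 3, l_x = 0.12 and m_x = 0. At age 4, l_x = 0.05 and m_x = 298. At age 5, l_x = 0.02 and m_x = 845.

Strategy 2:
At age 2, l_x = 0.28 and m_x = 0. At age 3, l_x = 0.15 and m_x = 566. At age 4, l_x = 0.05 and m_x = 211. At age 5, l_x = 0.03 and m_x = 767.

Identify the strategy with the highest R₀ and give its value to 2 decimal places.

118.46

Strategy 1: R₀ = 0.47×0 + 0.12×0 + 0.05×298 + 0.02×845 = 31.8000
Strategy 2: R₀ = 0.28×0 + 0.15×566 + 0.05×211 + 0.03×767 = 118.4600
Highest R₀: strategy 2 with 118.4600.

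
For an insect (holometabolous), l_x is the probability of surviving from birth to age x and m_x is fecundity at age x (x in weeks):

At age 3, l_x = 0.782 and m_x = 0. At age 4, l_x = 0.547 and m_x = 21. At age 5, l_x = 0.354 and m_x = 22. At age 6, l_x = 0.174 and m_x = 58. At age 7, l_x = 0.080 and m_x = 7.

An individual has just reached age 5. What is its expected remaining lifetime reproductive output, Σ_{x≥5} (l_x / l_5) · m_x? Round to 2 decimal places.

l_5 = 0.354. Conditional survival from age 5 to x is l_x / l_5.
  x=5: (0.354/0.354) × 22 = 22.0000
  x=6: (0.174/0.354) × 58 = 28.5085
  x=7: (0.080/0.354) × 7 = 1.5819
Sum = 22.0000 + 28.5085 + 1.5819 = 52.0904

52.09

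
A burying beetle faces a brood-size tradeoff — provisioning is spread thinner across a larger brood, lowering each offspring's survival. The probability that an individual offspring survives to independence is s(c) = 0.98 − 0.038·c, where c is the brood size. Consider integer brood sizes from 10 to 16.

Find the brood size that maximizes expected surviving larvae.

13

Expected surviving larvae = c × s(c):
  c=10: 10 × 0.600 = 6.000
  c=11: 11 × 0.562 = 6.182
  c=12: 12 × 0.524 = 6.288
  c=13: 13 × 0.486 = 6.318
  c=14: 14 × 0.448 = 6.272
  c=15: 15 × 0.410 = 6.150
  c=16: 16 × 0.372 = 5.952
Maximum at c = 13 (6.318 surviving larvae).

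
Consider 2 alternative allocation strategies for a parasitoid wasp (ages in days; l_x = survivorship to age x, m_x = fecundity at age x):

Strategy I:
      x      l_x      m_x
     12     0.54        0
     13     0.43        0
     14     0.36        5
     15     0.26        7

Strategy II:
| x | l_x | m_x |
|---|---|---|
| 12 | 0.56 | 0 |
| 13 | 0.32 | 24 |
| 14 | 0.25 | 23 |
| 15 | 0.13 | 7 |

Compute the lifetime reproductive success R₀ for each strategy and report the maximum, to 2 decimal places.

Strategy I: R₀ = 0.54×0 + 0.43×0 + 0.36×5 + 0.26×7 = 3.6200
Strategy II: R₀ = 0.56×0 + 0.32×24 + 0.25×23 + 0.13×7 = 14.3400
Highest R₀: strategy II with 14.3400.

14.34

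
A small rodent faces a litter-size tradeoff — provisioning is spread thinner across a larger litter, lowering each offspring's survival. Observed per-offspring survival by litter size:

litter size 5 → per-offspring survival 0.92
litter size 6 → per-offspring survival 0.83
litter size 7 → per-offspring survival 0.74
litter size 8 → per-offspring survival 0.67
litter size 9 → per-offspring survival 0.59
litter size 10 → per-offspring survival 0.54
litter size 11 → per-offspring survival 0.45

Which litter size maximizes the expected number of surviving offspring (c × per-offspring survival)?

10

Expected surviving offspring = c × s(c):
  c=5: 5 × 0.92 = 4.600
  c=6: 6 × 0.83 = 4.980
  c=7: 7 × 0.74 = 5.180
  c=8: 8 × 0.67 = 5.360
  c=9: 9 × 0.59 = 5.310
  c=10: 10 × 0.54 = 5.400
  c=11: 11 × 0.45 = 4.950
Maximum at c = 10 (5.400 surviving offspring).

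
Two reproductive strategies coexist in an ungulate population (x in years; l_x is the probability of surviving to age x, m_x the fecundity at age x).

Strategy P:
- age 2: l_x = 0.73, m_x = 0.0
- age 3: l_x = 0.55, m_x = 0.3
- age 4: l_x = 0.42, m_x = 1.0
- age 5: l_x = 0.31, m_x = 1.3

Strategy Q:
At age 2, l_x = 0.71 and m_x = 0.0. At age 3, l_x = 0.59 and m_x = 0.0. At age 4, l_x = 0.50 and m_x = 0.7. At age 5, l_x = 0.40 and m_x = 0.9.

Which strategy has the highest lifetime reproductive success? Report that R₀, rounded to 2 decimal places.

0.99

Strategy P: R₀ = 0.73×0.0 + 0.55×0.3 + 0.42×1.0 + 0.31×1.3 = 0.9880
Strategy Q: R₀ = 0.71×0.0 + 0.59×0.0 + 0.50×0.7 + 0.40×0.9 = 0.7100
Highest R₀: strategy P with 0.9880.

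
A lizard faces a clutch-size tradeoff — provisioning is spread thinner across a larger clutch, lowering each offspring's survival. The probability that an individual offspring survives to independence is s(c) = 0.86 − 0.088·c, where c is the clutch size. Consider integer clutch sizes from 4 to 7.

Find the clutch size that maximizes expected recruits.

5

Expected recruits = c × s(c):
  c=4: 4 × 0.508 = 2.032
  c=5: 5 × 0.420 = 2.100
  c=6: 6 × 0.332 = 1.992
  c=7: 7 × 0.244 = 1.708
Maximum at c = 5 (2.100 recruits).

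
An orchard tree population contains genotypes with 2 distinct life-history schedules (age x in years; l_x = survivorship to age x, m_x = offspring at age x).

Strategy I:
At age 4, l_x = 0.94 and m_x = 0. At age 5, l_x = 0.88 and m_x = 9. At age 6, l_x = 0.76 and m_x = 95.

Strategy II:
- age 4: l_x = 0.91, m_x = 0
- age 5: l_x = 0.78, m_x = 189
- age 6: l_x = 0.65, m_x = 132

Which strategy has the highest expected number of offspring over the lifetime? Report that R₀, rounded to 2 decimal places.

233.22

Strategy I: R₀ = 0.94×0 + 0.88×9 + 0.76×95 = 80.1200
Strategy II: R₀ = 0.91×0 + 0.78×189 + 0.65×132 = 233.2200
Highest R₀: strategy II with 233.2200.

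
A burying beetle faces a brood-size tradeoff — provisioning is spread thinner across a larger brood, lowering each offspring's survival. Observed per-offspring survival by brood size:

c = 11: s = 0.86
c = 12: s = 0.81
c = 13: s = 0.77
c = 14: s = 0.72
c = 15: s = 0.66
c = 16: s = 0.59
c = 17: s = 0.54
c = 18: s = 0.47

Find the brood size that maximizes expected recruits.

Expected recruits = c × s(c):
  c=11: 11 × 0.86 = 9.460
  c=12: 12 × 0.81 = 9.720
  c=13: 13 × 0.77 = 10.010
  c=14: 14 × 0.72 = 10.080
  c=15: 15 × 0.66 = 9.900
  c=16: 16 × 0.59 = 9.440
  c=17: 17 × 0.54 = 9.180
  c=18: 18 × 0.47 = 8.460
Maximum at c = 14 (10.080 recruits).

14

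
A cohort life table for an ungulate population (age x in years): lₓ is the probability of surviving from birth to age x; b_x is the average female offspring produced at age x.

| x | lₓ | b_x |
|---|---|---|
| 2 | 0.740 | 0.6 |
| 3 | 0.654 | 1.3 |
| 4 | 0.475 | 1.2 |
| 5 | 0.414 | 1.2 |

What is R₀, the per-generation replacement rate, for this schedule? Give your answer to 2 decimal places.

2.36

R₀ = Σ lₓ b_x:
  age 2: 0.740 × 0.6 = 0.4440
  age 3: 0.654 × 1.3 = 0.8502
  age 4: 0.475 × 1.2 = 0.5700
  age 5: 0.414 × 1.2 = 0.4968
R₀ = 0.4440 + 0.8502 + 0.5700 + 0.4968 = 2.3610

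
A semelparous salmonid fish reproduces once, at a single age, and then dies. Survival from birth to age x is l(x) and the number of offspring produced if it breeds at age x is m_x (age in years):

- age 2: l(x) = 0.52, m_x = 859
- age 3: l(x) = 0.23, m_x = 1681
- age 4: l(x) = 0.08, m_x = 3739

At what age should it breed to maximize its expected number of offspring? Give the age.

2

Expected offspring if breeding at age x = l(x) × m_x:
  age 2: 0.52 × 859 = 446.680
  age 3: 0.23 × 1681 = 386.630
  age 4: 0.08 × 3739 = 299.120
Maximum at age 2 (446.680).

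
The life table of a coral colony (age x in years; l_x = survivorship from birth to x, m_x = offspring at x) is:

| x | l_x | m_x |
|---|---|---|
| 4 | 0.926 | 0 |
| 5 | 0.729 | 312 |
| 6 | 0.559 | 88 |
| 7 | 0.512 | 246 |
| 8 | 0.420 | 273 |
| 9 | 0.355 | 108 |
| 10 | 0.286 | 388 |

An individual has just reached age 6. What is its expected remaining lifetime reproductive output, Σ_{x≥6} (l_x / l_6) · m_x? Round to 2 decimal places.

785.53

l_6 = 0.559. Conditional survival from age 6 to x is l_x / l_6.
  x=6: (0.559/0.559) × 88 = 88.0000
  x=7: (0.512/0.559) × 246 = 225.3166
  x=8: (0.420/0.559) × 273 = 205.1163
  x=9: (0.355/0.559) × 108 = 68.5868
  x=10: (0.286/0.559) × 388 = 198.5116
Sum = 88.0000 + 225.3166 + 205.1163 + 68.5868 + 198.5116 = 785.5313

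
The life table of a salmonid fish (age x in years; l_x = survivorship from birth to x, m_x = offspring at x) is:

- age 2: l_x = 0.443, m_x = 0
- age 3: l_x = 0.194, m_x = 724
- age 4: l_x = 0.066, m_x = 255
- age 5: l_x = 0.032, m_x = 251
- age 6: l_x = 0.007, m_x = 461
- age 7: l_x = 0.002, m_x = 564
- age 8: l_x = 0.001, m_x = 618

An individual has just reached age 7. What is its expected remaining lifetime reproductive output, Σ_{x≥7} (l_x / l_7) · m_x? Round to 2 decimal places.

l_7 = 0.002. Conditional survival from age 7 to x is l_x / l_7.
  x=7: (0.002/0.002) × 564 = 564.0000
  x=8: (0.001/0.002) × 618 = 309.0000
Sum = 564.0000 + 309.0000 = 873.0000

873.00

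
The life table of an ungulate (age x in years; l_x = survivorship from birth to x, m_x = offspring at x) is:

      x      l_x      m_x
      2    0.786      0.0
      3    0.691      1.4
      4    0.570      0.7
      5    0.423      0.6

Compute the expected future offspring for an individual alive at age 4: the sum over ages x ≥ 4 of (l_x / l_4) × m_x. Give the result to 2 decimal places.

l_4 = 0.570. Conditional survival from age 4 to x is l_x / l_4.
  x=4: (0.570/0.570) × 0.7 = 0.7000
  x=5: (0.423/0.570) × 0.6 = 0.4453
Sum = 0.7000 + 0.4453 = 1.1453

1.15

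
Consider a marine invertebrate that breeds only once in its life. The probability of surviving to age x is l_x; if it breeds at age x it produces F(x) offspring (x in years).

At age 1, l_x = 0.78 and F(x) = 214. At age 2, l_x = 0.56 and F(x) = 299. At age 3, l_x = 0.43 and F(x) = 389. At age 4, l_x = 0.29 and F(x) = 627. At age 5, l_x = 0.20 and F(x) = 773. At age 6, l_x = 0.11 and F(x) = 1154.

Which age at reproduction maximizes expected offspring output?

Expected offspring if breeding at age x = l_x × F(x):
  age 1: 0.78 × 214 = 166.920
  age 2: 0.56 × 299 = 167.440
  age 3: 0.43 × 389 = 167.270
  age 4: 0.29 × 627 = 181.830
  age 5: 0.20 × 773 = 154.600
  age 6: 0.11 × 1154 = 126.940
Maximum at age 4 (181.830).

4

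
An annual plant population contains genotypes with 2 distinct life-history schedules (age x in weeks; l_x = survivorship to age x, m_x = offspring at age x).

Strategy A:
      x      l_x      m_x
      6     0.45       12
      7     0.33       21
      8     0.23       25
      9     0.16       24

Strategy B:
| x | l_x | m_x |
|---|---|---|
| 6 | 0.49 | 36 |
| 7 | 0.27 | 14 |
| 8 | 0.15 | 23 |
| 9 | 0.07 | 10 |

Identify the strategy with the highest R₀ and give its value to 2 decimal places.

Strategy A: R₀ = 0.45×12 + 0.33×21 + 0.23×25 + 0.16×24 = 21.9200
Strategy B: R₀ = 0.49×36 + 0.27×14 + 0.15×23 + 0.07×10 = 25.5700
Highest R₀: strategy B with 25.5700.

25.57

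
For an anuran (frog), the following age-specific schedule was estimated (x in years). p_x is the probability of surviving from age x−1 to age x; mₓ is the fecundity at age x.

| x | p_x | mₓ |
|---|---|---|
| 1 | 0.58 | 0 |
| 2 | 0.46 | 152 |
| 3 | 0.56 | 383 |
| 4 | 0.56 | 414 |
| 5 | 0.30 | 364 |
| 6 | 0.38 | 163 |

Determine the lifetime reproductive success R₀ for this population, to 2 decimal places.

143.11

Survivorship from birth: l_x = p_1·p_2·…·p_x.
  l_1 = 0.58000
  l_2 = 0.26680
  l_3 = 0.14941
  l_4 = 0.08367
  l_5 = 0.02510
  l_6 = 0.00954
R₀ = Σ l_x mₓ:
  age 1: 0.58000 × 0 = 0.0000
  age 2: 0.26680 × 152 = 40.5536
  age 3: 0.14941 × 383 = 57.2240
  age 4: 0.08367 × 414 = 34.6394
  age 5: 0.02510 × 364 = 9.1364
  age 6: 0.00954 × 163 = 1.5550
R₀ = 0.0000 + 40.5536 + 57.2240 + 34.6394 + 9.1364 + 1.5550 = 143.1084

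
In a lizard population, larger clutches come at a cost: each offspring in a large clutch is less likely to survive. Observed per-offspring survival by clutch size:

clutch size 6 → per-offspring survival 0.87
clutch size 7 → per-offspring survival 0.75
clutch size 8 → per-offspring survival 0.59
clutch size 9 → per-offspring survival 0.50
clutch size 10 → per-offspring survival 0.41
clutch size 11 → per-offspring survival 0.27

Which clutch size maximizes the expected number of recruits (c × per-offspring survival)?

7

Expected recruits = c × s(c):
  c=6: 6 × 0.87 = 5.220
  c=7: 7 × 0.75 = 5.250
  c=8: 8 × 0.59 = 4.720
  c=9: 9 × 0.50 = 4.500
  c=10: 10 × 0.41 = 4.100
  c=11: 11 × 0.27 = 2.970
Maximum at c = 7 (5.250 recruits).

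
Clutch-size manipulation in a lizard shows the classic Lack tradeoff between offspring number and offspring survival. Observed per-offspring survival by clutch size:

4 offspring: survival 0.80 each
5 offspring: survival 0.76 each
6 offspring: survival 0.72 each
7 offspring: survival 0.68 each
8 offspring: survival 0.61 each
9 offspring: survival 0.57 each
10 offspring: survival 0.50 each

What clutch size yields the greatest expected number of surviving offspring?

Expected surviving offspring = c × s(c):
  c=4: 4 × 0.80 = 3.200
  c=5: 5 × 0.76 = 3.800
  c=6: 6 × 0.72 = 4.320
  c=7: 7 × 0.68 = 4.760
  c=8: 8 × 0.61 = 4.880
  c=9: 9 × 0.57 = 5.130
  c=10: 10 × 0.50 = 5.000
Maximum at c = 9 (5.130 surviving offspring).

9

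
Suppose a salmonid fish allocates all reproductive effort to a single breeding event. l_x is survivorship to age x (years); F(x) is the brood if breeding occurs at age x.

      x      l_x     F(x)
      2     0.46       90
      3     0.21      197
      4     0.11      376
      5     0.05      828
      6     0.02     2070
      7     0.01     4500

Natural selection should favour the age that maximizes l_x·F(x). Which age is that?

Expected offspring if breeding at age x = l_x × F(x):
  age 2: 0.46 × 90 = 41.400
  age 3: 0.21 × 197 = 41.370
  age 4: 0.11 × 376 = 41.360
  age 5: 0.05 × 828 = 41.400
  age 6: 0.02 × 2070 = 41.400
  age 7: 0.01 × 4500 = 45.000
Maximum at age 7 (45.000).

7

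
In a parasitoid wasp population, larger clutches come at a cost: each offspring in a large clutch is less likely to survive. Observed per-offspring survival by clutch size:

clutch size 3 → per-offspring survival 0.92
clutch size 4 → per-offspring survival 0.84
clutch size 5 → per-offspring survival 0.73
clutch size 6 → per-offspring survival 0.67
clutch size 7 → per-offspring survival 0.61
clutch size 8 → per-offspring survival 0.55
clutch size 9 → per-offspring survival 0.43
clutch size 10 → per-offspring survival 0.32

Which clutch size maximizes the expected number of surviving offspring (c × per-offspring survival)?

Expected surviving offspring = c × s(c):
  c=3: 3 × 0.92 = 2.760
  c=4: 4 × 0.84 = 3.360
  c=5: 5 × 0.73 = 3.650
  c=6: 6 × 0.67 = 4.020
  c=7: 7 × 0.61 = 4.270
  c=8: 8 × 0.55 = 4.400
  c=9: 9 × 0.43 = 3.870
  c=10: 10 × 0.32 = 3.200
Maximum at c = 8 (4.400 surviving offspring).

8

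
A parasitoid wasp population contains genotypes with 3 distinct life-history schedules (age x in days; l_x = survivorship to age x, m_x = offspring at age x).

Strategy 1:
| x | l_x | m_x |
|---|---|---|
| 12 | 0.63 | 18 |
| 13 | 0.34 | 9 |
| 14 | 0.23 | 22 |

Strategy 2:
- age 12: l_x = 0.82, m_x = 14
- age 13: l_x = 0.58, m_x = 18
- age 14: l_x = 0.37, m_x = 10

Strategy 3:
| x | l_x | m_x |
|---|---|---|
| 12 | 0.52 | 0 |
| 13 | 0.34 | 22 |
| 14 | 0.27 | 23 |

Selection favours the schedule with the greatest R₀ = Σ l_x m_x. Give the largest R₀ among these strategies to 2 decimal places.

25.62

Strategy 1: R₀ = 0.63×18 + 0.34×9 + 0.23×22 = 19.4600
Strategy 2: R₀ = 0.82×14 + 0.58×18 + 0.37×10 = 25.6200
Strategy 3: R₀ = 0.52×0 + 0.34×22 + 0.27×23 = 13.6900
Highest R₀: strategy 2 with 25.6200.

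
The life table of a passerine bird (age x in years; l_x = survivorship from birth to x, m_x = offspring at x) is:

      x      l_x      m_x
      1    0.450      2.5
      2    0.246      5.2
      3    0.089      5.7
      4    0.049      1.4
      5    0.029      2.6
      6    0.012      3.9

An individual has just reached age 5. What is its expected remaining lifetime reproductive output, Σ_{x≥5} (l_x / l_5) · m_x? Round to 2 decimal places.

l_5 = 0.029. Conditional survival from age 5 to x is l_x / l_5.
  x=5: (0.029/0.029) × 2.6 = 2.6000
  x=6: (0.012/0.029) × 3.9 = 1.6138
Sum = 2.6000 + 1.6138 = 4.2138

4.21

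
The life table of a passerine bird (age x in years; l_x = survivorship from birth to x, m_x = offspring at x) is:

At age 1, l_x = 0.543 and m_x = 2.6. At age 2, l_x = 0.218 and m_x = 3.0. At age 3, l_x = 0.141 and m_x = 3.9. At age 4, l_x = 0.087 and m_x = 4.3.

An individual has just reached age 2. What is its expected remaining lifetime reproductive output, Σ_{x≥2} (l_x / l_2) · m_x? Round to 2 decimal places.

7.24

l_2 = 0.218. Conditional survival from age 2 to x is l_x / l_2.
  x=2: (0.218/0.218) × 3.0 = 3.0000
  x=3: (0.141/0.218) × 3.9 = 2.5225
  x=4: (0.087/0.218) × 4.3 = 1.7161
Sum = 3.0000 + 2.5225 + 1.7161 = 7.2385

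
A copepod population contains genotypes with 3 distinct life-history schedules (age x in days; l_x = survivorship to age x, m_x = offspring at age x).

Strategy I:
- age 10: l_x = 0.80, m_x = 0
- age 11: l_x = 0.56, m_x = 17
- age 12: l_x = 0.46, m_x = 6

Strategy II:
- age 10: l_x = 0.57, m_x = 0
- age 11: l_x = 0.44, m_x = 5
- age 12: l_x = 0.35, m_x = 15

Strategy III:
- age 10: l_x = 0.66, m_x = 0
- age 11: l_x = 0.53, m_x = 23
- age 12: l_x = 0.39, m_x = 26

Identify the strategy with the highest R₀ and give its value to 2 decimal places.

22.33

Strategy I: R₀ = 0.80×0 + 0.56×17 + 0.46×6 = 12.2800
Strategy II: R₀ = 0.57×0 + 0.44×5 + 0.35×15 = 7.4500
Strategy III: R₀ = 0.66×0 + 0.53×23 + 0.39×26 = 22.3300
Highest R₀: strategy III with 22.3300.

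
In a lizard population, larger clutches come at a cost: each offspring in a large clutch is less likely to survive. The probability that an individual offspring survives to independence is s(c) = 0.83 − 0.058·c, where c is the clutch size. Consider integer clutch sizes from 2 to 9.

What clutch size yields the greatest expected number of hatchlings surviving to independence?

Expected hatchlings surviving to independence = c × s(c):
  c=2: 2 × 0.714 = 1.428
  c=3: 3 × 0.656 = 1.968
  c=4: 4 × 0.598 = 2.392
  c=5: 5 × 0.540 = 2.700
  c=6: 6 × 0.482 = 2.892
  c=7: 7 × 0.424 = 2.968
  c=8: 8 × 0.366 = 2.928
  c=9: 9 × 0.308 = 2.772
Maximum at c = 7 (2.968 hatchlings surviving to independence).

7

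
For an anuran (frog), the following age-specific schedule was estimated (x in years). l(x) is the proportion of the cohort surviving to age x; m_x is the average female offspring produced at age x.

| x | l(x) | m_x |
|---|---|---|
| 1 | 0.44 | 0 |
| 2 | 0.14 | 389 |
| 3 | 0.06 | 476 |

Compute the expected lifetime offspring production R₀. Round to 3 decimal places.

83.020

R₀ = Σ l(x) m_x:
  age 1: 0.44 × 0 = 0.0000
  age 2: 0.14 × 389 = 54.4600
  age 3: 0.06 × 476 = 28.5600
R₀ = 0.0000 + 54.4600 + 28.5600 = 83.0200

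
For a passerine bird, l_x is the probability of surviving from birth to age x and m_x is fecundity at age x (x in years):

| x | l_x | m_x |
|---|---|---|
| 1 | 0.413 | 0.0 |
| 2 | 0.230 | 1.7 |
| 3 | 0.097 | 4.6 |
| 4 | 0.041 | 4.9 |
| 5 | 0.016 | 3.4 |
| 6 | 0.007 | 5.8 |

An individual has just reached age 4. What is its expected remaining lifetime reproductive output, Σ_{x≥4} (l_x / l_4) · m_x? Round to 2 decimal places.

l_4 = 0.041. Conditional survival from age 4 to x is l_x / l_4.
  x=4: (0.041/0.041) × 4.9 = 4.9000
  x=5: (0.016/0.041) × 3.4 = 1.3268
  x=6: (0.007/0.041) × 5.8 = 0.9902
Sum = 4.9000 + 1.3268 + 0.9902 = 7.2171

7.22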